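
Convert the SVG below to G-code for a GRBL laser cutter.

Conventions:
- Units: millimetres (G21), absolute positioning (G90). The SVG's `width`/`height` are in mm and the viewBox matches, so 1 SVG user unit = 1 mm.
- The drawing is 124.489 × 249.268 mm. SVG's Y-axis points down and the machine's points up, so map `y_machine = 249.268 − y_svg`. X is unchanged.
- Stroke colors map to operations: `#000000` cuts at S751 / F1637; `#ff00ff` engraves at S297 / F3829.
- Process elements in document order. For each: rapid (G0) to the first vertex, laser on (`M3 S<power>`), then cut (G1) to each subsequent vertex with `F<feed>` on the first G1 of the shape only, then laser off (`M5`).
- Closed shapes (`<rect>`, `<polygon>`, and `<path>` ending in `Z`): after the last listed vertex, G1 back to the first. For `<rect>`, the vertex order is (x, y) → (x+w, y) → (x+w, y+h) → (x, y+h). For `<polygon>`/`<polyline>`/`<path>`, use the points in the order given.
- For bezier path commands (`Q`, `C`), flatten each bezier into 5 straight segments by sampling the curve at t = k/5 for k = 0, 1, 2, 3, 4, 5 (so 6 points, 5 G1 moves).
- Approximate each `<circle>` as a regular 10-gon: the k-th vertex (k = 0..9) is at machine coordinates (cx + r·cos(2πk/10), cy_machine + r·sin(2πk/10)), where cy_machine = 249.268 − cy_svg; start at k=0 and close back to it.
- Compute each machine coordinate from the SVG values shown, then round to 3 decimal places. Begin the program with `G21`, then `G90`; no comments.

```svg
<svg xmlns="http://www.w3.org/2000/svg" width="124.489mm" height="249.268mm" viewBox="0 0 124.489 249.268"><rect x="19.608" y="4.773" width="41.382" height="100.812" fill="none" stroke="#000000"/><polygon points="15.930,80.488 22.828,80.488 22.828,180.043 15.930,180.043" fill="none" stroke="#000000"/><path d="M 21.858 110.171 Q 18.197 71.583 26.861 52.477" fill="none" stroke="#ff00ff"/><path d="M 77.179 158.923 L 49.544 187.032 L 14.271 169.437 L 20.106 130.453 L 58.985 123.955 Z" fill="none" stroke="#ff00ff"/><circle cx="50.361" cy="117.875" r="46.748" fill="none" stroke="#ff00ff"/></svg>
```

G21
G90
G0 X19.608 Y244.495
M3 S751
G1 X60.990 Y244.495 F1637
G1 X60.990 Y143.683
G1 X19.608 Y143.683
G1 X19.608 Y244.495
M5
G0 X15.930 Y168.780
M3 S751
G1 X22.828 Y168.780 F1637
G1 X22.828 Y69.225
G1 X15.930 Y69.225
G1 X15.930 Y168.780
M5
G0 X21.858 Y139.097
M3 S297
G1 X20.887 Y153.753 F3829
G1 X20.901 Y166.850
G1 X21.902 Y178.389
G1 X23.888 Y188.369
G1 X26.861 Y196.791
M5
G0 X77.179 Y90.345
M3 S297
G1 X49.544 Y62.236 F3829
G1 X14.271 Y79.831
G1 X20.106 Y118.815
G1 X58.985 Y125.313
G1 X77.179 Y90.345
M5
G0 X97.109 Y131.393
M3 S297
G1 X88.181 Y158.871 F3829
G1 X64.807 Y175.853
G1 X35.915 Y175.853
G1 X12.541 Y158.871
G1 X3.613 Y131.393
G1 X12.541 Y103.915
G1 X35.915 Y86.933
G1 X64.807 Y86.933
G1 X88.181 Y103.915
G1 X97.109 Y131.393
M5

viewBox `0 0 124.489 249.268` with mm width/height → 1 unit = 1 mm. Flip: y_m = 249.268 − y_svg.

**Shape 1** — `<rect>` rectangle, stroke `#000000` → cut (S751, F1637). Machine vertices: (19.608,244.495) → (60.990,244.495) → (60.990,143.683) → (19.608,143.683) → (19.608,244.495). Closed: final G1 returns to the first vertex.

**Shape 2** — `<polygon>` rectangle, stroke `#000000` → cut (S751, F1637). Machine vertices: (15.930,168.780) → (22.828,168.780) → (22.828,69.225) → (15.930,69.225) → (15.930,168.780). Closed: final G1 returns to the first vertex.

**Shape 3** — `<path>` quadratic bezier, stroke `#ff00ff` → engrave (S297, F3829). Control points (SVG): P0=(21.858,110.171), P1=(18.197,71.583), P2=(26.861,52.477); sampled at t=k/5. Machine vertices: (21.858,139.097) → (20.887,153.753) → (20.901,166.850) → (21.902,178.389) → (23.888,188.369) → (26.861,196.791). Open path.

**Shape 4** — `<path>` regular polygon, stroke `#ff00ff` → engrave (S297, F3829). Machine vertices: (77.179,90.345) → (49.544,62.236) → (14.271,79.831) → (20.106,118.815) → (58.985,125.313) → (77.179,90.345). Closed: final G1 returns to the first vertex.

**Shape 5** — `<circle>` circle, stroke `#ff00ff` → engrave (S297, F3829). Machine vertices: (97.109,131.393) → (88.181,158.871) → (64.807,175.853) → (35.915,175.853) → (12.541,158.871) → (3.613,131.393) → (12.541,103.915) → (35.915,86.933) → (64.807,86.933) → (88.181,103.915) → (97.109,131.393). Closed: final G1 returns to the first vertex.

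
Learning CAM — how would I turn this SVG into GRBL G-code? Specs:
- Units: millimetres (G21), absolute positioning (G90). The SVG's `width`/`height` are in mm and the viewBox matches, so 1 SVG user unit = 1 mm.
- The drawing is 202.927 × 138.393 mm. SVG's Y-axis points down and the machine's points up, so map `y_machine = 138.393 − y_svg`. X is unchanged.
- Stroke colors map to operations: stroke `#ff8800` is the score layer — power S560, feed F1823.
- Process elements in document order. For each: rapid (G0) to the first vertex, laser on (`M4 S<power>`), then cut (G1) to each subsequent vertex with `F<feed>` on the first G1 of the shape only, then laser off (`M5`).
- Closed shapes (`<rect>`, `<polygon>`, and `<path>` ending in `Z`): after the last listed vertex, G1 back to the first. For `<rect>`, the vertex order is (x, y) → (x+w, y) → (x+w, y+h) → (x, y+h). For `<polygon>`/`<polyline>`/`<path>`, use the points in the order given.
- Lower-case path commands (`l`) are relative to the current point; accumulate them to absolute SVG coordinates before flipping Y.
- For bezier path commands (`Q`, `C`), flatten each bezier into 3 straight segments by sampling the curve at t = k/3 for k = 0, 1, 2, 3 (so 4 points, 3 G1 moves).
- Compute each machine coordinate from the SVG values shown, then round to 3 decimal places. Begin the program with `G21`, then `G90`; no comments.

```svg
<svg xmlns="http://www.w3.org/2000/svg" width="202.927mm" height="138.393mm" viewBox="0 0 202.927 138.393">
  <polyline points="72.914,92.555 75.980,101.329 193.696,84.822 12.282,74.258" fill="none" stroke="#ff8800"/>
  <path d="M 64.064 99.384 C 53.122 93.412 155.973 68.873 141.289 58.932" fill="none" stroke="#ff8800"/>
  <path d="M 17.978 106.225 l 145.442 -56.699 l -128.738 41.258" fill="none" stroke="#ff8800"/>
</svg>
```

Since the viewBox matches the mm dimensions, user units are millimetres directly. The only transform is the Y-flip y_m = 138.393 − y_svg.

Shape 1 is a open polyline drawn with `<polyline>`. Its stroke #ff8800 means score at S560, F1823. After flipping Y the toolpath is (72.914,45.838) → (75.980,37.064) → (193.696,53.571) → (12.282,64.135).

Shape 2 is a cubic bezier drawn with `<path>`. Its stroke #ff8800 means score at S560, F1823. After flipping Y the toolpath is (64.064,39.009) → (82.485,49.942) → (125.362,65.882) → (141.289,79.461).

Shape 3 is a open polyline drawn with `<path>`. Its stroke #ff8800 means score at S560, F1823. After flipping Y the toolpath is (17.978,32.168) → (163.420,88.867) → (34.682,47.609).

G21
G90
G0 X72.914 Y45.838
M4 S560
G1 X75.980 Y37.064 F1823
G1 X193.696 Y53.571
G1 X12.282 Y64.135
M5
G0 X64.064 Y39.009
M4 S560
G1 X82.485 Y49.942 F1823
G1 X125.362 Y65.882
G1 X141.289 Y79.461
M5
G0 X17.978 Y32.168
M4 S560
G1 X163.420 Y88.867 F1823
G1 X34.682 Y47.609
M5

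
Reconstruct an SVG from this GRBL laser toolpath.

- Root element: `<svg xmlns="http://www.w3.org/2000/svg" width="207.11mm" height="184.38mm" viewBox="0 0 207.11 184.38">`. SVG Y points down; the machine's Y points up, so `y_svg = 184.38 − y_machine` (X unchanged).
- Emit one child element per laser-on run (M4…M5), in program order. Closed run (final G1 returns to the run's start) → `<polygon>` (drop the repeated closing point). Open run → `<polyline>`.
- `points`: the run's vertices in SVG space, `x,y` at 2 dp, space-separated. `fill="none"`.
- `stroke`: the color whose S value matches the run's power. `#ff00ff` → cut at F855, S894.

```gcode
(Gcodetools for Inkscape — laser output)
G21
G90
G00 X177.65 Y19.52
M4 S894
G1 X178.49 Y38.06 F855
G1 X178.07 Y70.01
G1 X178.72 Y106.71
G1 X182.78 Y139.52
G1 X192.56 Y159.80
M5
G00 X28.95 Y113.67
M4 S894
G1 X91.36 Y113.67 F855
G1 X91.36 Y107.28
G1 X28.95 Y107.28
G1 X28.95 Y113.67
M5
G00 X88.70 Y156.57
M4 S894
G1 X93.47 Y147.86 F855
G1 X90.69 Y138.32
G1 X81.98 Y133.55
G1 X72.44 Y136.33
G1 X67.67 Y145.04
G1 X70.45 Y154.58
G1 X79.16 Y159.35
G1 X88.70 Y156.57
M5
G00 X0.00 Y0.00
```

y_svg = 184.38 − y_m. Every run uses S894, so all elements get stroke `#ff00ff` (cut).

[1] open run; points: 177.65,164.86 178.49,146.32 178.07,114.37 178.72,77.67 182.78,44.86 192.56,24.58

[2] closed run; points: 28.95,70.71 91.36,70.71 91.36,77.10 28.95,77.10

[3] closed run; points: 88.70,27.81 93.47,36.52 90.69,46.06 81.98,50.83 72.44,48.05 67.67,39.34 70.45,29.80 79.16,25.03

<svg xmlns="http://www.w3.org/2000/svg" width="207.11mm" height="184.38mm" viewBox="0 0 207.11 184.38">
  <polyline points="177.65,164.86 178.49,146.32 178.07,114.37 178.72,77.67 182.78,44.86 192.56,24.58" fill="none" stroke="#ff00ff"/>
  <polygon points="28.95,70.71 91.36,70.71 91.36,77.10 28.95,77.10" fill="none" stroke="#ff00ff"/>
  <polygon points="88.70,27.81 93.47,36.52 90.69,46.06 81.98,50.83 72.44,48.05 67.67,39.34 70.45,29.80 79.16,25.03" fill="none" stroke="#ff00ff"/>
</svg>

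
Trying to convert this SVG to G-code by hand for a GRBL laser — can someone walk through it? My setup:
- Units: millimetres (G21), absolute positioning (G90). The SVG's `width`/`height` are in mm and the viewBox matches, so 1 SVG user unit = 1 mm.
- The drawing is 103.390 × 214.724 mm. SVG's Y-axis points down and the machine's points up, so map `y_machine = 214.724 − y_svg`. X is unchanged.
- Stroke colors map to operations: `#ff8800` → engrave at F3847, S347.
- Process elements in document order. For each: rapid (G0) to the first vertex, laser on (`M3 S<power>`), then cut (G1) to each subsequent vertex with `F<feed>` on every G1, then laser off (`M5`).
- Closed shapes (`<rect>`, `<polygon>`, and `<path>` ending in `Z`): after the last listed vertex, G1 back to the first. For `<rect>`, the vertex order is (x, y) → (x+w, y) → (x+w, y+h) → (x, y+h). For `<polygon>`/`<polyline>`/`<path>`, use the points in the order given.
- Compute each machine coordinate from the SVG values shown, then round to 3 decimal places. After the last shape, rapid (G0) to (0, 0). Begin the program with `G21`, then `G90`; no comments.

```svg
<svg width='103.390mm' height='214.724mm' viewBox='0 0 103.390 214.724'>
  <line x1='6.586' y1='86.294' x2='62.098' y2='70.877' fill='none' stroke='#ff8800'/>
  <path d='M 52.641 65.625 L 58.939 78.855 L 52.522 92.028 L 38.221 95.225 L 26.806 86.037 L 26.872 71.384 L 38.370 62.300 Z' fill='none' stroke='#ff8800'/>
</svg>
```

Since the viewBox matches the mm dimensions, user units are millimetres directly. The only transform is the Y-flip y_m = 214.724 − y_svg.

Shape 1 is a line segment drawn with `<line>`. Its stroke #ff8800 means engrave at S347, F3847. After flipping Y the toolpath is (6.586,128.430) → (62.098,143.847).

Shape 2 is a regular polygon drawn with `<path>`. Its stroke #ff8800 means engrave at S347, F3847. After flipping Y the toolpath is (52.641,149.099) → (58.939,135.869) → (52.522,122.696) → (38.221,119.499) → (26.806,128.687) → (26.872,143.340) → (38.370,152.424) → (52.641,149.099), returning to the start.

G21
G90
G0 X6.586 Y128.430
M3 S347
G1 X62.098 Y143.847 F3847
M5
G0 X52.641 Y149.099
M3 S347
G1 X58.939 Y135.869 F3847
G1 X52.522 Y122.696 F3847
G1 X38.221 Y119.499 F3847
G1 X26.806 Y128.687 F3847
G1 X26.872 Y143.340 F3847
G1 X38.370 Y152.424 F3847
G1 X52.641 Y149.099 F3847
M5
G0 X0.000 Y0.000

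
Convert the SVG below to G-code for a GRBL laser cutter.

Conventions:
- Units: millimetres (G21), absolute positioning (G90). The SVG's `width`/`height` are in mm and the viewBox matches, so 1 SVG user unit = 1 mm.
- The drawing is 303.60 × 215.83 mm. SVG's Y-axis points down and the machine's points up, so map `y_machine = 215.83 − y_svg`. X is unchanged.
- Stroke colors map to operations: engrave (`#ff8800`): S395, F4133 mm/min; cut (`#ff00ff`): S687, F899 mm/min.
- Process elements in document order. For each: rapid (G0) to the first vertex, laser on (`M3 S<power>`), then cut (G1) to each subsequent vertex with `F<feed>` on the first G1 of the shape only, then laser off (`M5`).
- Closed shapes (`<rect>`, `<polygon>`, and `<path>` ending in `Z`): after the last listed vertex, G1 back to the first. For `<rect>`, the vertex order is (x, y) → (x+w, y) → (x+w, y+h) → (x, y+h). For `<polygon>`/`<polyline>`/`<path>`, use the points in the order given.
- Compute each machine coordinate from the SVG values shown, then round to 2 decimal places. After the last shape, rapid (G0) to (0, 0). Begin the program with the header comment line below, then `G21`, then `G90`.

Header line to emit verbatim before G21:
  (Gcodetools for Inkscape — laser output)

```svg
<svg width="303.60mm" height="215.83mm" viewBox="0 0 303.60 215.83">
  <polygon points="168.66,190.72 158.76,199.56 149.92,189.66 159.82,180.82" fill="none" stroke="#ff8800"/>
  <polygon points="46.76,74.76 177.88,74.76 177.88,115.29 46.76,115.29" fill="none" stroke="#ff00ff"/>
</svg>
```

(Gcodetools for Inkscape — laser output)
G21
G90
G0 X168.66 Y25.11
M3 S395
G1 X158.76 Y16.27 F4133
G1 X149.92 Y26.17
G1 X159.82 Y35.01
G1 X168.66 Y25.11
M5
G0 X46.76 Y141.07
M3 S687
G1 X177.88 Y141.07 F899
G1 X177.88 Y100.54
G1 X46.76 Y100.54
G1 X46.76 Y141.07
M5
G0 X0.00 Y0.00

1 u = 1 mm; y_m = 215.83 − y.

[1] `<polygon>` regular polygon, #ff8800→engrave S395 F4133: (168.66,25.11) → (158.76,16.27) → (149.92,26.17) → (159.82,35.01) → (168.66,25.11) (closed)

[2] `<polygon>` rectangle, #ff00ff→cut S687 F899: (46.76,141.07) → (177.88,141.07) → (177.88,100.54) → (46.76,100.54) → (46.76,141.07) (closed)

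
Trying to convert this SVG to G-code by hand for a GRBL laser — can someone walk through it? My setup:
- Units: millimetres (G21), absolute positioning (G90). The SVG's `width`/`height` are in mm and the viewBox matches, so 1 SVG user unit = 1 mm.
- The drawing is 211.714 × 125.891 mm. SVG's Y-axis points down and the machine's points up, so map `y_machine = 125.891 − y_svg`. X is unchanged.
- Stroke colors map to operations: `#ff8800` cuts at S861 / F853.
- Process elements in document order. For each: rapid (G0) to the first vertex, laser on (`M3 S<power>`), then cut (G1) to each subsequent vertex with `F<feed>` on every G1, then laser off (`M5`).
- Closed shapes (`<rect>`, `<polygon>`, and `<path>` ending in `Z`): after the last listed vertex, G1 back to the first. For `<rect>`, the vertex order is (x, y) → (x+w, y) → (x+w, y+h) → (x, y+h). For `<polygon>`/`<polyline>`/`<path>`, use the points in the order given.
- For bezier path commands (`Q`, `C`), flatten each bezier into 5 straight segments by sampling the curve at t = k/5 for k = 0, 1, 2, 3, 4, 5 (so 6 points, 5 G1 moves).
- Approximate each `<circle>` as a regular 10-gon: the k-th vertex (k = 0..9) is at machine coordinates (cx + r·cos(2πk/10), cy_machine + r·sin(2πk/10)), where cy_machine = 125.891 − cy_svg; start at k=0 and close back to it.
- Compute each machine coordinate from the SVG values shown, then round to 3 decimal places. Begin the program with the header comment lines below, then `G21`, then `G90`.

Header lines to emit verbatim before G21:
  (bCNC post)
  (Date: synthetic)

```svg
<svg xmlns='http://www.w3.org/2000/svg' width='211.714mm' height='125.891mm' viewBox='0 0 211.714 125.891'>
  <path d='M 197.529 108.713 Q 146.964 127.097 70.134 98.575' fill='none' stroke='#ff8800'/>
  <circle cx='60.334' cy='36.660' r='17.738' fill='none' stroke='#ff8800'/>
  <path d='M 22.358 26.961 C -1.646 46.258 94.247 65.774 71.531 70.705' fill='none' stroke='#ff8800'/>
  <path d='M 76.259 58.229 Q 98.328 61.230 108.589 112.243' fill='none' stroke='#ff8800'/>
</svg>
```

1 u = 1 mm; y_m = 125.891 − y.

[1] `<path>` quadratic bezier, #ff8800→cut S861 F853: (197.529,17.178) → (176.252,11.701) → (152.875,9.976) → (127.396,12.003) → (99.815,17.783) → (70.134,27.316)

[2] `<circle>` circle, #ff8800→cut S861 F853: (78.072,89.231) → (74.684,99.657) → (65.815,106.101) → (54.853,106.101) → (45.984,99.657) → (42.596,89.231) → (45.984,78.805) → (54.853,72.361) → (65.815,72.361) → (74.684,78.805) → (78.072,89.231) (closed)

[3] `<path>` cubic bezier, #ff8800→cut S861 F853: (22.358,98.930) → (20.435,87.444) → (35.839,76.616) → (57.122,67.157) → (72.836,59.776) → (71.531,55.186)

[4] `<path>` quadratic bezier, #ff8800→cut S861 F853: (76.259,67.662) → (84.614,64.541) → (92.025,57.579) → (98.491,46.776) → (104.012,32.133) → (108.589,13.648)

(bCNC post)
(Date: synthetic)
G21
G90
G0 X197.529 Y17.178
M3 S861
G1 X176.252 Y11.701 F853
G1 X152.875 Y9.976 F853
G1 X127.396 Y12.003 F853
G1 X99.815 Y17.783 F853
G1 X70.134 Y27.316 F853
M5
G0 X78.072 Y89.231
M3 S861
G1 X74.684 Y99.657 F853
G1 X65.815 Y106.101 F853
G1 X54.853 Y106.101 F853
G1 X45.984 Y99.657 F853
G1 X42.596 Y89.231 F853
G1 X45.984 Y78.805 F853
G1 X54.853 Y72.361 F853
G1 X65.815 Y72.361 F853
G1 X74.684 Y78.805 F853
G1 X78.072 Y89.231 F853
M5
G0 X22.358 Y98.930
M3 S861
G1 X20.435 Y87.444 F853
G1 X35.839 Y76.616 F853
G1 X57.122 Y67.157 F853
G1 X72.836 Y59.776 F853
G1 X71.531 Y55.186 F853
M5
G0 X76.259 Y67.662
M3 S861
G1 X84.614 Y64.541 F853
G1 X92.025 Y57.579 F853
G1 X98.491 Y46.776 F853
G1 X104.012 Y32.133 F853
G1 X108.589 Y13.648 F853
M5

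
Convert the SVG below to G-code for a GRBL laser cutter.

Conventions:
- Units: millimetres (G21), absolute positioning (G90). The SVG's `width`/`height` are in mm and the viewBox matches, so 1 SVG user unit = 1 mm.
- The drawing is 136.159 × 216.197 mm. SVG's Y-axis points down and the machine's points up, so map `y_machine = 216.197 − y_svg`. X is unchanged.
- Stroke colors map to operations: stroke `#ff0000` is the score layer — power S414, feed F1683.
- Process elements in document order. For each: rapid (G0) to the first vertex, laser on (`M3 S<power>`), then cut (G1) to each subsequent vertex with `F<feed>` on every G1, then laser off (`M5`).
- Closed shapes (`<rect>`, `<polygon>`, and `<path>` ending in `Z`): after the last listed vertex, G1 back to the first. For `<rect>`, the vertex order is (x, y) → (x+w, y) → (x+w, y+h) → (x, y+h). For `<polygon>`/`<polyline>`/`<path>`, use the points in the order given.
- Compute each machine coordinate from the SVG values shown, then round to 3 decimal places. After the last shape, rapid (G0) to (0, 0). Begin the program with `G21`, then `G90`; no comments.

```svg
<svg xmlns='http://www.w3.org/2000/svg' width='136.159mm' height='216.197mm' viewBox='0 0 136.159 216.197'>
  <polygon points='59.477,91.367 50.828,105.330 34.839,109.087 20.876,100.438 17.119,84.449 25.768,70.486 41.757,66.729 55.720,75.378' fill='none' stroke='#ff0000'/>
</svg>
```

viewBox `0 0 136.159 216.197` with mm width/height → 1 unit = 1 mm. Flip: y_m = 216.197 − y_svg.

**Shape 1** — `<polygon>` regular polygon, stroke `#ff0000` → score (S414, F1683). Machine vertices: (59.477,124.830) → (50.828,110.867) → (34.839,107.110) → (20.876,115.759) → (17.119,131.748) → (25.768,145.711) → (41.757,149.468) → (55.720,140.819) → (59.477,124.830). Closed: final G1 returns to the first vertex.

G21
G90
G0 X59.477 Y124.830
M3 S414
G1 X50.828 Y110.867 F1683
G1 X34.839 Y107.110 F1683
G1 X20.876 Y115.759 F1683
G1 X17.119 Y131.748 F1683
G1 X25.768 Y145.711 F1683
G1 X41.757 Y149.468 F1683
G1 X55.720 Y140.819 F1683
G1 X59.477 Y124.830 F1683
M5
G0 X0.000 Y0.000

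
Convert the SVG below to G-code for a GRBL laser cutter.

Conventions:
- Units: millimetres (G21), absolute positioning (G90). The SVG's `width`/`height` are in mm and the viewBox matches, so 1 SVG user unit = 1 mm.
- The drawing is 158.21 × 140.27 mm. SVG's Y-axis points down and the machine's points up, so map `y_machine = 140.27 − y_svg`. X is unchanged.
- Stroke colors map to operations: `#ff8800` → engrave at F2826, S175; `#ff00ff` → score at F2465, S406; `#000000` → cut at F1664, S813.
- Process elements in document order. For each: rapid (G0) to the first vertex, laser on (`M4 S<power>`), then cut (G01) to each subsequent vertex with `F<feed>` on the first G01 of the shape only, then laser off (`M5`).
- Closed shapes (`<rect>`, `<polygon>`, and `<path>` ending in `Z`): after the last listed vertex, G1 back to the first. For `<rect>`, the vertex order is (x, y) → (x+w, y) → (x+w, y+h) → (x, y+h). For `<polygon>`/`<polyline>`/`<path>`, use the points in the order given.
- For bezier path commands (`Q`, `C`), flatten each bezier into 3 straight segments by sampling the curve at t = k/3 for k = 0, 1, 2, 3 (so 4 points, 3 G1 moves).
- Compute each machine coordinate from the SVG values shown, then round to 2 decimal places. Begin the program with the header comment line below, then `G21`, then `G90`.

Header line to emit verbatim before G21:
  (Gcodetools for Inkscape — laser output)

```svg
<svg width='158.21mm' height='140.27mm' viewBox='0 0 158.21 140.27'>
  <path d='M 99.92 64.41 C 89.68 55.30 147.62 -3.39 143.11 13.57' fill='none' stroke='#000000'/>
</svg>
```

viewBox `0 0 158.21 140.27` with mm width/height → 1 unit = 1 mm. Flip: y_m = 140.27 − y_svg.

**Shape 1** — `<path>` cubic bezier, stroke `#000000` → cut (S813, F1664). Control points (SVG): P0=(99.92,64.41), P1=(89.68,55.30), P2=(147.62,-3.39), P3=(143.11,13.57); sampled at t=k/3. Machine vertices: (99.92,75.86) → (107.57,96.86) → (131.64,123.08) → (143.11,126.70). Open path.

(Gcodetools for Inkscape — laser output)
G21
G90
G0 X99.92 Y75.86
M4 S813
G01 X107.57 Y96.86 F1664
G01 X131.64 Y123.08
G01 X143.11 Y126.70
M5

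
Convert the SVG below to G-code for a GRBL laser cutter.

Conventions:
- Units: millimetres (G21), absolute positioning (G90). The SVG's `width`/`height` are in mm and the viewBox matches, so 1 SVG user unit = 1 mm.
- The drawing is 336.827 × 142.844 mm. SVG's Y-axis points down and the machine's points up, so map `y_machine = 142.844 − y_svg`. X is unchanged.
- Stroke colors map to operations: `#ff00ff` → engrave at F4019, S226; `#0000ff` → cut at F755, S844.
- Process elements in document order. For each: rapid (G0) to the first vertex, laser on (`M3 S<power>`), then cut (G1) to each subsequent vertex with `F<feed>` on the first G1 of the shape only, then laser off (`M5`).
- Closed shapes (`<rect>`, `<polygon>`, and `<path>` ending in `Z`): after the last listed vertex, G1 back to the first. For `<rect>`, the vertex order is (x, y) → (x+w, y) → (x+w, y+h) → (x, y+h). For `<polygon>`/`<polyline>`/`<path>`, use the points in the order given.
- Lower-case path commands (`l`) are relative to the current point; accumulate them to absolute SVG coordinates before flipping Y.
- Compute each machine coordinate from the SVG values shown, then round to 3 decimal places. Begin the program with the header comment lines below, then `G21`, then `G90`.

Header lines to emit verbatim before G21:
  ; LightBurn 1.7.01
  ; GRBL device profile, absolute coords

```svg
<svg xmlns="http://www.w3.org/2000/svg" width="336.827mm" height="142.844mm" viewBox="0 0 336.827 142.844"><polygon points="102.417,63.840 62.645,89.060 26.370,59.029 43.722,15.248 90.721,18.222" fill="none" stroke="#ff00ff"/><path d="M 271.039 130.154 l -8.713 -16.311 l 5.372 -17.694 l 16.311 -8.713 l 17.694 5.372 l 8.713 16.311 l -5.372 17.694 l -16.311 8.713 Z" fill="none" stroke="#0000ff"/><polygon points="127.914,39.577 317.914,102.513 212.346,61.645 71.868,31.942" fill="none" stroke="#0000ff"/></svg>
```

Since the viewBox matches the mm dimensions, user units are millimetres directly. The only transform is the Y-flip y_m = 142.844 − y_svg.

Shape 1 is a regular polygon drawn with `<polygon>`. Its stroke #ff00ff means engrave at S226, F4019. After flipping Y the toolpath is (102.417,79.004) → (62.645,53.784) → (26.370,83.815) → (43.722,127.596) → (90.721,124.622) → (102.417,79.004), returning to the start.

Shape 2 is a regular polygon drawn with `<path>`. Its stroke #0000ff means cut at S844, F755. After flipping Y the toolpath is (271.039,12.690) → (262.326,29.001) → (267.698,46.695) → (284.009,55.408) → (301.703,50.036) → (310.416,33.725) → (305.044,16.031) → (288.733,7.318) → (271.039,12.690), returning to the start.

Shape 3 is a closed polygon drawn with `<polygon>`. Its stroke #0000ff means cut at S844, F755. After flipping Y the toolpath is (127.914,103.267) → (317.914,40.331) → (212.346,81.199) → (71.868,110.902) → (127.914,103.267), returning to the start.

; LightBurn 1.7.01
; GRBL device profile, absolute coords
G21
G90
G0 X102.417 Y79.004
M3 S226
G1 X62.645 Y53.784 F4019
G1 X26.370 Y83.815
G1 X43.722 Y127.596
G1 X90.721 Y124.622
G1 X102.417 Y79.004
M5
G0 X271.039 Y12.690
M3 S844
G1 X262.326 Y29.001 F755
G1 X267.698 Y46.695
G1 X284.009 Y55.408
G1 X301.703 Y50.036
G1 X310.416 Y33.725
G1 X305.044 Y16.031
G1 X288.733 Y7.318
G1 X271.039 Y12.690
M5
G0 X127.914 Y103.267
M3 S844
G1 X317.914 Y40.331 F755
G1 X212.346 Y81.199
G1 X71.868 Y110.902
G1 X127.914 Y103.267
M5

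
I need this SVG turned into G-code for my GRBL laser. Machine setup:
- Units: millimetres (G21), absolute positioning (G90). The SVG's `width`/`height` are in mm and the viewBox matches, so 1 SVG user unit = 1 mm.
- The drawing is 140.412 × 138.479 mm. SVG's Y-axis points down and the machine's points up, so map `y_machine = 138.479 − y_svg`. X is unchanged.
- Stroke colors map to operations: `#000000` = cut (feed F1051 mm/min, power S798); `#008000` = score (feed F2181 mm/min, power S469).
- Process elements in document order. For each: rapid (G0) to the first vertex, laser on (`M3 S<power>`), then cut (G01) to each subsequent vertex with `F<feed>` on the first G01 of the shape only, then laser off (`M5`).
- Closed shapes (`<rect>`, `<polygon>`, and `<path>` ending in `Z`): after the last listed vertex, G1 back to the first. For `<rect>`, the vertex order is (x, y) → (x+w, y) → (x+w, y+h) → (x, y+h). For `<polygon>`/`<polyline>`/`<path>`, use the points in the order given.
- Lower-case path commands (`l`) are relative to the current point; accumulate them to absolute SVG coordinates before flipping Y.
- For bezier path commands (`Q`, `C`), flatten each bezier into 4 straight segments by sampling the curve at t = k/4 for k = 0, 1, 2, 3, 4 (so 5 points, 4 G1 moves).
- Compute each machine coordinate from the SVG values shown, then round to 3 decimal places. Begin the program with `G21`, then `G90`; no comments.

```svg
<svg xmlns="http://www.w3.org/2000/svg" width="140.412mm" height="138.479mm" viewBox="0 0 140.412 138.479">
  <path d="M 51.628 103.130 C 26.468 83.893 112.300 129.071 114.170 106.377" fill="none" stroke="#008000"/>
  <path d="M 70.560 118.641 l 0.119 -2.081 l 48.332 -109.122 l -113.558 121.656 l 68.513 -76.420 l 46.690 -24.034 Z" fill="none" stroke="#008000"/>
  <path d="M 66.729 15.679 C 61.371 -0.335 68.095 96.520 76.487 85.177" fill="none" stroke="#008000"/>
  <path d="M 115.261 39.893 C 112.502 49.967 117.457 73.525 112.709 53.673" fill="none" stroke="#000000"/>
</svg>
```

G21
G90
G0 X51.628 Y35.349
M3 S469
G01 X50.523 Y39.766 F2181
G01 X72.763 Y32.429
G01 X100.071 Y25.741
G01 X114.170 Y32.102
M5
G0 X70.560 Y19.838
M3 S469
G01 X70.679 Y21.919 F2181
G01 X119.011 Y131.041
G01 X5.453 Y9.385
G01 X73.966 Y85.805
G01 X120.656 Y109.839
G01 X70.560 Y19.838
M5
G0 X66.729 Y122.800
M3 S469
G01 X64.813 Y117.102 F2181
G01 X66.452 Y89.803
G01 X70.668 Y61.628
G01 X76.487 Y53.302
M5
G0 X115.261 Y98.586
M3 S798
G01 X114.366 Y89.391 F1051
G01 X114.731 Y80.474
G01 X114.723 Y77.167
G01 X112.709 Y84.806
M5

Since the viewBox matches the mm dimensions, user units are millimetres directly. The only transform is the Y-flip y_m = 138.479 − y_svg.

Shape 1 is a cubic bezier drawn with `<path>`. Its stroke #008000 means score at S469, F2181. After flipping Y the toolpath is (51.628,35.349) → (50.523,39.766) → (72.763,32.429) → (100.071,25.741) → (114.170,32.102).

Shape 2 is a closed polygon drawn with `<path>`. Its stroke #008000 means score at S469, F2181. After flipping Y the toolpath is (70.560,19.838) → (70.679,21.919) → (119.011,131.041) → (5.453,9.385) → (73.966,85.805) → (120.656,109.839) → (70.560,19.838), returning to the start.

Shape 3 is a cubic bezier drawn with `<path>`. Its stroke #008000 means score at S469, F2181. After flipping Y the toolpath is (66.729,122.800) → (64.813,117.102) → (66.452,89.803) → (70.668,61.628) → (76.487,53.302).

Shape 4 is a cubic bezier drawn with `<path>`. Its stroke #000000 means cut at S798, F1051. After flipping Y the toolpath is (115.261,98.586) → (114.366,89.391) → (114.731,80.474) → (114.723,77.167) → (112.709,84.806).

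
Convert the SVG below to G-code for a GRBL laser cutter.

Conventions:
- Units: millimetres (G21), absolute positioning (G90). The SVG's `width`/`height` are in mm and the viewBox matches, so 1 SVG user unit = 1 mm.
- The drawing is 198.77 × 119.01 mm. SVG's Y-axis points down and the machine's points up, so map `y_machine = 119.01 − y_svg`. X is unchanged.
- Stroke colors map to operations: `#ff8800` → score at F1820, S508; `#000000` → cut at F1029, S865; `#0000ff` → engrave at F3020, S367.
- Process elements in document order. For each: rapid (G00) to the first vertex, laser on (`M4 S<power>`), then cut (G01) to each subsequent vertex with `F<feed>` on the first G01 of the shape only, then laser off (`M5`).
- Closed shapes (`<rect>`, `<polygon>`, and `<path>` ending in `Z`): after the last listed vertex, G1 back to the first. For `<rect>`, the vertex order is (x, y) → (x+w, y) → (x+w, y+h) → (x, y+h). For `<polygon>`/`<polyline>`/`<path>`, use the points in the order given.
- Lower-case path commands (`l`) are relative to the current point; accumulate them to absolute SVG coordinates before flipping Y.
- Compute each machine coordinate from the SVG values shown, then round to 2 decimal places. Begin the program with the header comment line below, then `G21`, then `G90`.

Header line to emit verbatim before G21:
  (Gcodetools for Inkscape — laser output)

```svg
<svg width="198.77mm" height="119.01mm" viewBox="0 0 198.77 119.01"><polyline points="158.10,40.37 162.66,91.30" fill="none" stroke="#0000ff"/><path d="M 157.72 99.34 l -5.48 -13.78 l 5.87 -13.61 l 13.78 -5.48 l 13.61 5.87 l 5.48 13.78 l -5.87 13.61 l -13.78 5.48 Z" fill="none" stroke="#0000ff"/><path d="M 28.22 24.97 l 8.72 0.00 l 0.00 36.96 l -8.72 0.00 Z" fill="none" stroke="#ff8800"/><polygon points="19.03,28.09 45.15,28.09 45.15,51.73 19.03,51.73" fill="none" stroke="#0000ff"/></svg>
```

Since the viewBox matches the mm dimensions, user units are millimetres directly. The only transform is the Y-flip y_m = 119.01 − y_svg.

Shape 1 is a line segment drawn with `<polyline>`. Its stroke #0000ff means engrave at S367, F3020. After flipping Y the toolpath is (158.10,78.64) → (162.66,27.71).

Shape 2 is a regular polygon drawn with `<path>`. Its stroke #0000ff means engrave at S367, F3020. After flipping Y the toolpath is (157.72,19.67) → (152.24,33.45) → (158.11,47.06) → (171.89,52.54) → (185.50,46.67) → (190.98,32.89) → (185.11,19.28) → (171.33,13.80) → (157.72,19.67), returning to the start.

Shape 3 is a rectangle drawn with `<path>`. Its stroke #ff8800 means score at S508, F1820. After flipping Y the toolpath is (28.22,94.04) → (36.94,94.04) → (36.94,57.08) → (28.22,57.08) → (28.22,94.04), returning to the start.

Shape 4 is a rectangle drawn with `<polygon>`. Its stroke #0000ff means engrave at S367, F3020. After flipping Y the toolpath is (19.03,90.92) → (45.15,90.92) → (45.15,67.28) → (19.03,67.28) → (19.03,90.92), returning to the start.

(Gcodetools for Inkscape — laser output)
G21
G90
G00 X158.10 Y78.64
M4 S367
G01 X162.66 Y27.71 F3020
M5
G00 X157.72 Y19.67
M4 S367
G01 X152.24 Y33.45 F3020
G01 X158.11 Y47.06
G01 X171.89 Y52.54
G01 X185.50 Y46.67
G01 X190.98 Y32.89
G01 X185.11 Y19.28
G01 X171.33 Y13.80
G01 X157.72 Y19.67
M5
G00 X28.22 Y94.04
M4 S508
G01 X36.94 Y94.04 F1820
G01 X36.94 Y57.08
G01 X28.22 Y57.08
G01 X28.22 Y94.04
M5
G00 X19.03 Y90.92
M4 S367
G01 X45.15 Y90.92 F3020
G01 X45.15 Y67.28
G01 X19.03 Y67.28
G01 X19.03 Y90.92
M5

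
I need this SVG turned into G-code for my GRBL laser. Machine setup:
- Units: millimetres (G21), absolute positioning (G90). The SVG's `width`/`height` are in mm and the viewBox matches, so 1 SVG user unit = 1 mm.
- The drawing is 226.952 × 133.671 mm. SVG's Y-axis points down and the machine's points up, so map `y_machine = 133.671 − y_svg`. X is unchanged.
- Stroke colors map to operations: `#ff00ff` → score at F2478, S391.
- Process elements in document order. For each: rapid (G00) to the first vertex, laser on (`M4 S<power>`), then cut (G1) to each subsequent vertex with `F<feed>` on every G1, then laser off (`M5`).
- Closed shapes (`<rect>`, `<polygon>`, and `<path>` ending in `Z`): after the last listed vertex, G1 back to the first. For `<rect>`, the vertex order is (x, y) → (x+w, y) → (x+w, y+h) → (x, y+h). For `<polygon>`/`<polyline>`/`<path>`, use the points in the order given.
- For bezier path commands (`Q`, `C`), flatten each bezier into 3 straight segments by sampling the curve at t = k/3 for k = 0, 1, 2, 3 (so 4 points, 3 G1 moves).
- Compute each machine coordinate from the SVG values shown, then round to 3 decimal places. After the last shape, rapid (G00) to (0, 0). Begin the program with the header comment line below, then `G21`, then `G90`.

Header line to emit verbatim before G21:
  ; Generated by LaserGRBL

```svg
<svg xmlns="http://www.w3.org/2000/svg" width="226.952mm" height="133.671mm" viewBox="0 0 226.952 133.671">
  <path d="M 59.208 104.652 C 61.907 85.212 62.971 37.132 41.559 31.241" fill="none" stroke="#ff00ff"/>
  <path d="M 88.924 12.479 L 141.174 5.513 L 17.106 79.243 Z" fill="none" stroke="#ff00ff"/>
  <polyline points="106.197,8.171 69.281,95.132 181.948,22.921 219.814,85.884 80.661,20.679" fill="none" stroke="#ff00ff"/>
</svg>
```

; Generated by LaserGRBL
G21
G90
G00 X59.208 Y29.019
M4 S391
G1 X60.590 Y55.382 F2478
G1 X56.251 Y85.099 F2478
G1 X41.559 Y102.430 F2478
M5
G00 X88.924 Y121.192
M4 S391
G1 X141.174 Y128.158 F2478
G1 X17.106 Y54.428 F2478
G1 X88.924 Y121.192 F2478
M5
G00 X106.197 Y125.500
M4 S391
G1 X69.281 Y38.539 F2478
G1 X181.948 Y110.750 F2478
G1 X219.814 Y47.787 F2478
G1 X80.661 Y112.992 F2478
M5
G00 X0.000 Y0.000

1 u = 1 mm; y_m = 133.671 − y.

[1] `<path>` cubic bezier, #ff00ff→score S391 F2478: (59.208,29.019) → (60.590,55.382) → (56.251,85.099) → (41.559,102.430)

[2] `<path>` closed polygon, #ff00ff→score S391 F2478: (88.924,121.192) → (141.174,128.158) → (17.106,54.428) → (88.924,121.192) (closed)

[3] `<polyline>` open polyline, #ff00ff→score S391 F2478: (106.197,125.500) → (69.281,38.539) → (181.948,110.750) → (219.814,47.787) → (80.661,112.992)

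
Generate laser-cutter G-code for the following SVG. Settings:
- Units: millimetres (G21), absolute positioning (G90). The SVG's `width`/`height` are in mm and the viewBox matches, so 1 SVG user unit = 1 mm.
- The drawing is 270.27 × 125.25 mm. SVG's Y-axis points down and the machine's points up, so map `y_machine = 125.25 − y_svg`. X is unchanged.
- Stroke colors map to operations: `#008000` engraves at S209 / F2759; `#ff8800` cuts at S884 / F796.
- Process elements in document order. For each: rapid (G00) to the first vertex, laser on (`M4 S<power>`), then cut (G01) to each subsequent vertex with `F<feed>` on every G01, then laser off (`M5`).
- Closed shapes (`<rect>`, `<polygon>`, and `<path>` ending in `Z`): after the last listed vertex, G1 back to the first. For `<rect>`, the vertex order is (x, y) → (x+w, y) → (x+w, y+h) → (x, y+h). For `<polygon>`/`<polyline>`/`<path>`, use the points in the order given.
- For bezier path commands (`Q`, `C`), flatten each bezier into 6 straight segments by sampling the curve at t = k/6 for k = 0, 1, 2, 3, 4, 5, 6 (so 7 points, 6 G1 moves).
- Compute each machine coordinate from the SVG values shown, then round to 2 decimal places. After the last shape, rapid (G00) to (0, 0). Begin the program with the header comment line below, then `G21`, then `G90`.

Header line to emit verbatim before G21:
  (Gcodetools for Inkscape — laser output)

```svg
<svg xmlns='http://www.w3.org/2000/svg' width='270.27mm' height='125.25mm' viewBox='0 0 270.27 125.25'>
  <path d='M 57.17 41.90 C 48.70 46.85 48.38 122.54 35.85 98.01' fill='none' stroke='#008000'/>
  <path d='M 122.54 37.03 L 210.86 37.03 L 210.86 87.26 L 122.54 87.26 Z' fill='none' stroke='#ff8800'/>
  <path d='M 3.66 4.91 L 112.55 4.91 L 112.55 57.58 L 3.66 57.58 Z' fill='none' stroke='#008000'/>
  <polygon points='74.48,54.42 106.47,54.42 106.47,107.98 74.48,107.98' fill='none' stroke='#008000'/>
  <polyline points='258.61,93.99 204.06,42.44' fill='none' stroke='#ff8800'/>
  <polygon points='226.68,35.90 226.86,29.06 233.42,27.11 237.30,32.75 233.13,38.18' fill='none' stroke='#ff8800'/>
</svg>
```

(Gcodetools for Inkscape — laser output)
G21
G90
G00 X57.17 Y83.35
M4 S209
G01 X53.52 Y75.77 F2759
G01 X50.66 Y61.15 F2759
G01 X48.03 Y44.24 F2759
G01 X45.06 Y29.78 F2759
G01 X41.19 Y22.54 F2759
G01 X35.85 Y27.24 F2759
M5
G00 X122.54 Y88.22
M4 S884
G01 X210.86 Y88.22 F796
G01 X210.86 Y37.99 F796
G01 X122.54 Y37.99 F796
G01 X122.54 Y88.22 F796
M5
G00 X3.66 Y120.34
M4 S209
G01 X112.55 Y120.34 F2759
G01 X112.55 Y67.67 F2759
G01 X3.66 Y67.67 F2759
G01 X3.66 Y120.34 F2759
M5
G00 X74.48 Y70.83
M4 S209
G01 X106.47 Y70.83 F2759
G01 X106.47 Y17.27 F2759
G01 X74.48 Y17.27 F2759
G01 X74.48 Y70.83 F2759
M5
G00 X258.61 Y31.26
M4 S884
G01 X204.06 Y82.81 F796
M5
G00 X226.68 Y89.35
M4 S884
G01 X226.86 Y96.19 F796
G01 X233.42 Y98.14 F796
G01 X237.30 Y92.50 F796
G01 X233.13 Y87.07 F796
G01 X226.68 Y89.35 F796
M5
G00 X0.00 Y0.00

1 u = 1 mm; y_m = 125.25 − y.

[1] `<path>` cubic bezier, #008000→engrave S209 F2759: (57.17,83.35) → (53.52,75.77) → (50.66,61.15) → (48.03,44.24) → (45.06,29.78) → (41.19,22.54) → (35.85,27.24)

[2] `<path>` rectangle, #ff8800→cut S884 F796: (122.54,88.22) → (210.86,88.22) → (210.86,37.99) → (122.54,37.99) → (122.54,88.22) (closed)

[3] `<path>` rectangle, #008000→engrave S209 F2759: (3.66,120.34) → (112.55,120.34) → (112.55,67.67) → (3.66,67.67) → (3.66,120.34) (closed)

[4] `<polygon>` rectangle, #008000→engrave S209 F2759: (74.48,70.83) → (106.47,70.83) → (106.47,17.27) → (74.48,17.27) → (74.48,70.83) (closed)

[5] `<polyline>` line segment, #ff8800→cut S884 F796: (258.61,31.26) → (204.06,82.81)

[6] `<polygon>` regular polygon, #ff8800→cut S884 F796: (226.68,89.35) → (226.86,96.19) → (233.42,98.14) → (237.30,92.50) → (233.13,87.07) → (226.68,89.35) (closed)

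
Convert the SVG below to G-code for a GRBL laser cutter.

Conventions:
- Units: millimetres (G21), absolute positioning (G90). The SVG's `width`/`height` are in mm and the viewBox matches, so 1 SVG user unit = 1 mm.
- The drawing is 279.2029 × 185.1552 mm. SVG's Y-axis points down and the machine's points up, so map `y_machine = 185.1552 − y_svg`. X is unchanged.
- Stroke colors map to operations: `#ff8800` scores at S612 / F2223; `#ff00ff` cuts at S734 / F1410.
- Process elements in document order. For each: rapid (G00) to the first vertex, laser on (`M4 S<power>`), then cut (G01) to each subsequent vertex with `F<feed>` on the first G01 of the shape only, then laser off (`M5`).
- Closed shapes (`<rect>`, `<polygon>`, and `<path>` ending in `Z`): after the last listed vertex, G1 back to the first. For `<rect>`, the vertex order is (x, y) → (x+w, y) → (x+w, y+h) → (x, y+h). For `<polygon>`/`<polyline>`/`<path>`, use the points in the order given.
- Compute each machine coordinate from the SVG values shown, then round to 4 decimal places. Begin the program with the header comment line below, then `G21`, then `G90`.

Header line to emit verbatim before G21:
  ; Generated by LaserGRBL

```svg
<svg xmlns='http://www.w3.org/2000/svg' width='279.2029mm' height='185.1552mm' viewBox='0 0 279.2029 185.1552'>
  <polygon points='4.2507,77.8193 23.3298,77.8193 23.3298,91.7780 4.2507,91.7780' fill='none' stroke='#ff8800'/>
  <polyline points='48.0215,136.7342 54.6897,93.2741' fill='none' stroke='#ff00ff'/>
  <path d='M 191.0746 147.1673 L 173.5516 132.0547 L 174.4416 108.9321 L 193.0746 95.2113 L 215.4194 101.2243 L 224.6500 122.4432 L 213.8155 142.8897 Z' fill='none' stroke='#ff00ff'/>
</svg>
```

; Generated by LaserGRBL
G21
G90
G00 X4.2507 Y107.3359
M4 S612
G01 X23.3298 Y107.3359 F2223
G01 X23.3298 Y93.3772
G01 X4.2507 Y93.3772
G01 X4.2507 Y107.3359
M5
G00 X48.0215 Y48.4210
M4 S734
G01 X54.6897 Y91.8811 F1410
M5
G00 X191.0746 Y37.9879
M4 S734
G01 X173.5516 Y53.1005 F1410
G01 X174.4416 Y76.2231
G01 X193.0746 Y89.9439
G01 X215.4194 Y83.9309
G01 X224.6500 Y62.7120
G01 X213.8155 Y42.2655
G01 X191.0746 Y37.9879
M5

Since the viewBox matches the mm dimensions, user units are millimetres directly. The only transform is the Y-flip y_m = 185.1552 − y_svg.

Shape 1 is a rectangle drawn with `<polygon>`. Its stroke #ff8800 means score at S612, F2223. After flipping Y the toolpath is (4.2507,107.3359) → (23.3298,107.3359) → (23.3298,93.3772) → (4.2507,93.3772) → (4.2507,107.3359), returning to the start.

Shape 2 is a line segment drawn with `<polyline>`. Its stroke #ff00ff means cut at S734, F1410. After flipping Y the toolpath is (48.0215,48.4210) → (54.6897,91.8811).

Shape 3 is a regular polygon drawn with `<path>`. Its stroke #ff00ff means cut at S734, F1410. After flipping Y the toolpath is (191.0746,37.9879) → (173.5516,53.1005) → (174.4416,76.2231) → (193.0746,89.9439) → (215.4194,83.9309) → (224.6500,62.7120) → (213.8155,42.2655) → (191.0746,37.9879), returning to the start.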